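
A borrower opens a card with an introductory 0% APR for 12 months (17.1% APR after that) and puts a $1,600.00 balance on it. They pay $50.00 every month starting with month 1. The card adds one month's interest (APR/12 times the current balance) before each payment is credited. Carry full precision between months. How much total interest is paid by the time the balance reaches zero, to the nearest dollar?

Promo months 1–12 at r₀ = 0%/12 = 0; months 13+ at r₁ = 17.1%/12 = 0.01425.
After month 12 (no interest yet): B = $1,600.00 − 12·$50.00 = $1,000.00.
Then at r₁ with $50.00/mo: n₂ = −ln(1 − r₁·B/P)/ln(1+r₁) ≈ 23.71 → 24 more payments.
Total paid = 35·$50.00 + $35.54 = $1,785.54; interest = $1,785.54 − $1,600.00 = $185.54.

$186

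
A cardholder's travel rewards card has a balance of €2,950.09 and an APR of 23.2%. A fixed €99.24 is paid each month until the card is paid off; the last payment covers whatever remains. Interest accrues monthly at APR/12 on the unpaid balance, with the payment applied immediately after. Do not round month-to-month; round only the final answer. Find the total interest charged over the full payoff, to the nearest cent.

Monthly rate r = 23.2%/12 = 1.93333% = 0.0193333.
Payoff takes n = ⌈−ln(1 − rB₀/P)/ln(1+r)⌉ = ⌈44.650⌉ = 45 payments; the last is €64.77.
Total paid = 44·€99.24 + €64.77 = €4,431.33.
Total interest = total paid − principal = €4,431.33 − €2,950.09 = €1,481.24.

€1,481.24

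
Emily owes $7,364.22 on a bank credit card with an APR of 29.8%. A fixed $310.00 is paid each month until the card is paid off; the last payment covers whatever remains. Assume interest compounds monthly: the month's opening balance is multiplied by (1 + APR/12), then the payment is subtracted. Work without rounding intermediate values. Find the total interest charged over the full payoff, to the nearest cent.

Monthly rate r = 29.8%/12 = 2.48333% = 0.0248333.
Payoff takes n = ⌈−ln(1 − rB₀/P)/ln(1+r)⌉ = ⌈36.340⌉ = 37 payments; the last is $106.33.
Total paid = 36·$310.00 + $106.33 = $11,266.33.
Total interest = total paid − principal = $11,266.33 − $7,364.22 = $3,902.11.

$3,902.11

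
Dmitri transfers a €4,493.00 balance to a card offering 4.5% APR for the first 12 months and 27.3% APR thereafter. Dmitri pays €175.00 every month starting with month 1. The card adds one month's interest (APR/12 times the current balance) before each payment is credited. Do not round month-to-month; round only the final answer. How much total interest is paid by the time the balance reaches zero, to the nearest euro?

€748

Promo months 1–12 at r₀ = 4.5%/12 = 0.00375; months 13+ at r₁ = 27.3%/12 = 0.02275.
After month 12: iterate B ← B·(1+r₀) − €175.00 for 12 months → €2,555.55.
Then at r₁ with €175.00/mo: n₂ = −ln(1 − r₁·B/P)/ln(1+r₁) ≈ 17.95 → 18 more payments.
Total paid = 29·€175.00 + €166.44 = €5,241.44; interest = €5,241.44 − €4,493.00 = €748.44.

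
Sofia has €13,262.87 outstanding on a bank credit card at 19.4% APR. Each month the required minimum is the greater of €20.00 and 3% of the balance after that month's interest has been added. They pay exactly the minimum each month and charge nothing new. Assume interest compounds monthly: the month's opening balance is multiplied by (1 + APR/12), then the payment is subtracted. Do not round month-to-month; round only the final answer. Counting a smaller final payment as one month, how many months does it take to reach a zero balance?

Monthly rate r = 19.4%/12 = 1.61667% = 0.0161667.
While 3% of the post-interest balance exceeds €20.00, each month B ← (B·(1+r))·(1 − 0.03), i.e. B shrinks by the factor (1+r)·0.97 = 0.98568.
This holds for months 1–209. Entering month 210 the balance is €651.03; 3% of the post-interest balance is now below €20.00, so the flat €20.00 minimum applies from here.
From month 210 a fixed €20.00 at rate r clears €651.03 in 47 more payments. Total: 209 + 47 = 256 months.

256 months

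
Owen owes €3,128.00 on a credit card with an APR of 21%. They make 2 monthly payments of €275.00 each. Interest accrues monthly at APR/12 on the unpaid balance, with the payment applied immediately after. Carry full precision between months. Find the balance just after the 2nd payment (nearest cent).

Monthly rate r = 21%/12 = 1.75% = 0.0175.
Each month: B ← B·(1+r) − €275.00.
Month 1: interest €54.74; balance after payment €2,907.74.
Month 2: interest €50.89; balance after payment €2,683.63.

€2,683.63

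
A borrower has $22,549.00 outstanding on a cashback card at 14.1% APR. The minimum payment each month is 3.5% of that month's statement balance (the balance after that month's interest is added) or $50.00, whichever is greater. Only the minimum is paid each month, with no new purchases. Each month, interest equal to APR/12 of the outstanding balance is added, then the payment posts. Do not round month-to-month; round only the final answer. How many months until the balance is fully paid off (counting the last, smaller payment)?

Monthly rate r = 14.1%/12 = 1.175% = 0.01175.
While 3.5% of the post-interest balance exceeds $50.00, each month B ← (B·(1+r))·(1 − 0.035), i.e. B shrinks by the factor (1+r)·0.965 = 0.97634.
This holds for months 1–116. Entering month 117 the balance is $1,402.13; 3.5% of the post-interest balance is now below $50.00, so the flat $50.00 minimum applies from here.
From month 117 a fixed $50.00 at rate r clears $1,402.13 in 35 more payments. Total: 116 + 35 = 151 months.

151 months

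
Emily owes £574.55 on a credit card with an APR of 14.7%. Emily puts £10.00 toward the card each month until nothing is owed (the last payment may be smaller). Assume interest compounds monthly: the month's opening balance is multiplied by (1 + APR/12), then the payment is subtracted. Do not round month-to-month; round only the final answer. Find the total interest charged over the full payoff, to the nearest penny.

Monthly rate r = 14.7%/12 = 1.225% = 0.01225.
Payoff takes n = ⌈−ln(1 − rB₀/P)/ln(1+r)⌉ = ⌈99.938⌉ = 100 payments; the last is £9.38.
Total paid = 99·£10.00 + £9.38 = £999.38.
Total interest = total paid − principal = £999.38 − £574.55 = £424.83.

£424.83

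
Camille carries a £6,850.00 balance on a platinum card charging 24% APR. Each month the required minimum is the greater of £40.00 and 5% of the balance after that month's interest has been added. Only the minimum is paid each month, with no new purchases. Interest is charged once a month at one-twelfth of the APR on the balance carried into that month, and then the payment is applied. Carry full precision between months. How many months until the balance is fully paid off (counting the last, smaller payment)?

Monthly rate r = 24%/12 = 2% = 0.02.
While 5% of the post-interest balance exceeds £40.00, each month B ← (B·(1+r))·(1 − 0.05), i.e. B shrinks by the factor (1+r)·0.95 = 0.969.
This holds for months 1–69. Entering month 70 the balance is £779.89; 5% of the post-interest balance is now below £40.00, so the flat £40.00 minimum applies from here.
From month 70 a fixed £40.00 at rate r clears £779.89 in 25 more payments. Total: 69 + 25 = 94 months.

94 months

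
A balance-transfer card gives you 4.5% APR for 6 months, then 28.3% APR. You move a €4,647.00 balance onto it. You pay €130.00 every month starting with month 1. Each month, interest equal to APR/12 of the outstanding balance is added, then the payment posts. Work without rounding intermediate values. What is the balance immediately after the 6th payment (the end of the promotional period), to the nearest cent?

Promo months 1–6 at r₀ = 4.5%/12 = 0.00375; months 7+ at r₁ = 28.3%/12 = 0.0235833.
After month 6: iterate B ← B·(1+r₀) − €130.00 for 6 months → €3,965.19.

€3,965.19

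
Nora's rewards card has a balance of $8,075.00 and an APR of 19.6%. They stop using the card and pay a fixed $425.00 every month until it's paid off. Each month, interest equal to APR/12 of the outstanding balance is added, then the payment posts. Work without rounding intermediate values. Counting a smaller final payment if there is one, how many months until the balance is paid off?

Monthly rate r = 19.6%/12 = 1.63333% = 0.0163333.
Recurrence: B ← B·(1+r) − $425.00.
Month 1: interest $131.89; balance after payment $7,781.89.
Month 2: interest $127.10; balance after payment $7,484.00.
Closed form: n = −ln(1 − rB₀/P)/ln(1+r) = −ln(0.68967)/ln(1.01633) ≈ 22.933, so the balance reaches zero during payment 23.

23 months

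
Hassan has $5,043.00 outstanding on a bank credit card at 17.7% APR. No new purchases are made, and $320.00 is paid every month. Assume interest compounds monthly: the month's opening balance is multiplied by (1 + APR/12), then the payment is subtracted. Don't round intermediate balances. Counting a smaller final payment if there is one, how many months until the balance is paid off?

19 months

Monthly rate r = 17.7%/12 = 1.475% = 0.01475.
Recurrence: B ← B·(1+r) − $320.00.
Month 1: interest $74.38; balance after payment $4,797.38.
Month 2: interest $70.76; balance after payment $4,548.15.
Closed form: n = −ln(1 − rB₀/P)/ln(1+r) = −ln(0.76755)/ln(1.01475) ≈ 18.068, so the balance reaches zero during payment 19.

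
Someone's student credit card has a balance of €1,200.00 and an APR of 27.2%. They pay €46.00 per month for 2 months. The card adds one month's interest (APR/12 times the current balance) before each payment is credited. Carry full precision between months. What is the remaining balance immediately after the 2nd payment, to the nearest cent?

€1,161.97

Monthly rate r = 27.2%/12 = 2.26667% = 0.0226667.
Each month: B ← B·(1+r) − €46.00.
Month 1: interest €27.20; balance after payment €1,181.20.
Month 2: interest €26.77; balance after payment €1,161.97.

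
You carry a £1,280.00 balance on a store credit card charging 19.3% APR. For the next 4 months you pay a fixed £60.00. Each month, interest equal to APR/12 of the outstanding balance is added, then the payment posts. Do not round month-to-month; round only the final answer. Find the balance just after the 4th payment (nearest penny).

£1,118.50

Monthly rate r = 19.3%/12 = 1.60833% = 0.0160833.
Each month: B ← B·(1+r) − £60.00.
Month 1: interest £20.59; balance after payment £1,240.59.
Month 2: interest £19.95; balance after payment £1,200.54.
Month 3: interest £19.31; balance after payment £1,159.85.
Month 4: interest £18.65; balance after payment £1,118.50.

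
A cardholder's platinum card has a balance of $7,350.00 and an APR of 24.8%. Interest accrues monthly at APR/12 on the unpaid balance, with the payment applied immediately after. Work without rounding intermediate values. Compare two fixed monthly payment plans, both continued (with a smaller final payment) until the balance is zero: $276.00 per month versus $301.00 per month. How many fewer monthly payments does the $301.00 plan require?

Monthly rate r = 24.8%/12 = 2.06667% = 0.0206667.
At $276.00/mo: n = ⌈−ln(1 − rB₀/P)/ln(1+r)⌉ = 40 payments (last $20.82); total interest = total paid − $7,350.00 = $3,434.82.
At $301.00/mo: 35 payments (last $103.53); total interest $2,987.53.
Payments saved = 40 − 35 = 5.

5 fewer payments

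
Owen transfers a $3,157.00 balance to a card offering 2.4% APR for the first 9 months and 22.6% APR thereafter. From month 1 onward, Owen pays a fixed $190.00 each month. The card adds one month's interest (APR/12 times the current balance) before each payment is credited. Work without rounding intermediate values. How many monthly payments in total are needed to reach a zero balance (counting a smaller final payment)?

Promo months 1–9 at r₀ = 2.4%/12 = 0.002; months 10+ at r₁ = 22.6%/12 = 0.0188333.
After month 9: iterate B ← B·(1+r₀) − $190.00 for 9 months → $1,490.54.
Then at r₁ with $190.00/mo: n₂ = −ln(1 − r₁·B/P)/ln(1+r₁) ≈ 8.57 → 9 more payments.

18 months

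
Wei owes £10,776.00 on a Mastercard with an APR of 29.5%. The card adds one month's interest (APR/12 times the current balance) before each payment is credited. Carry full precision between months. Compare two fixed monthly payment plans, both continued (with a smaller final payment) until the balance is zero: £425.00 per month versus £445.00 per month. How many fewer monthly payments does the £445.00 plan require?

Monthly rate r = 29.5%/12 = 2.45833% = 0.0245833.
At £425.00/mo: n = ⌈−ln(1 − rB₀/P)/ln(1+r)⌉ = 41 payments (last £86.79); total interest = total paid − £10,776.00 = £6,310.79.
At £445.00/mo: 38 payments (last £111.58); total interest £5,800.58.
Payments saved = 41 − 38 = 3.

3 fewer payments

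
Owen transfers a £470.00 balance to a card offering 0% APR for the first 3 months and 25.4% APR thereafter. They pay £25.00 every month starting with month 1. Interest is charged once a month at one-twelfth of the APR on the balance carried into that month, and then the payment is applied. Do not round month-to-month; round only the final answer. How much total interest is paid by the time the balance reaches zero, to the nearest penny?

Promo months 1–3 at r₀ = 0%/12 = 0; months 4+ at r₁ = 25.4%/12 = 0.0211667.
After month 3 (no interest yet): B = £470.00 − 3·£25.00 = £395.00.
Then at r₁ with £25.00/mo: n₂ = −ln(1 − r₁·B/P)/ln(1+r₁) ≈ 19.44 → 20 more payments.
Total paid = 22·£25.00 + £10.98 = £560.98; interest = £560.98 − £470.00 = £90.98.

£90.98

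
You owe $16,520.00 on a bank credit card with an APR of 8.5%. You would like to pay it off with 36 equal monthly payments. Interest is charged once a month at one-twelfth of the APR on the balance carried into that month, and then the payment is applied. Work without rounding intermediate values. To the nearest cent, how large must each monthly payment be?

Monthly rate r = 8.5%/12 = 0.708333% = 0.00708333.
Level-payment amortization: P = B₀·r / (1 − (1+r)^(−n)) = 16520.00·0.00708333 / (1 − 1.00708^(−36)).
Denominator 1 − (1+r)^(−36) = 0.22438663.
P = 117.017 / 0.22438663 ≈ 521.50.

$521.50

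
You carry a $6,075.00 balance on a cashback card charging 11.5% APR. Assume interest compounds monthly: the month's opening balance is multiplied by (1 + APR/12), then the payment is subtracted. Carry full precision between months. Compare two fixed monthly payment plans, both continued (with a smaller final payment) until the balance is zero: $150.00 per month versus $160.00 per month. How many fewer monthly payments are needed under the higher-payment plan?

Monthly rate r = 11.5%/12 = 0.958333% = 0.00958333.
At $150.00/mo: n = ⌈−ln(1 − rB₀/P)/ln(1+r)⌉ = 52 payments (last $75.74); total interest = total paid − $6,075.00 = $1,650.74.
At $160.00/mo: 48 payments (last $68.56); total interest $1,513.56.
Payments saved = 52 − 48 = 4.

4 fewer payments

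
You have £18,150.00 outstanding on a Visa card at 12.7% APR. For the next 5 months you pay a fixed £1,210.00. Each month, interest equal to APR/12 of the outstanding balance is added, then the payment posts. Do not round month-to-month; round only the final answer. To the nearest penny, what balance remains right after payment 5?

£12,951.56

Monthly rate r = 12.7%/12 = 1.05833% = 0.0105833.
Each month: B ← B·(1+r) − £1,210.00.
Month 1: interest £192.09; balance after payment £17,132.09.
Month 2: interest £181.31; balance after payment £16,103.40.
Month 3: interest £170.43; balance after payment £15,063.83.
Month 4: interest £159.43; balance after payment £14,013.26.
Month 5: interest £148.31; balance after payment £12,951.56.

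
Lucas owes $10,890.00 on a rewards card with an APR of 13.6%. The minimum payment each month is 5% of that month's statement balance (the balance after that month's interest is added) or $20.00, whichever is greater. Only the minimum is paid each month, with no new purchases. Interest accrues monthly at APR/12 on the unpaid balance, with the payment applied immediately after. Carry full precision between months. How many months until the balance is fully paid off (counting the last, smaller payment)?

106 months

Monthly rate r = 13.6%/12 = 1.13333% = 0.0113333.
While 5% of the post-interest balance exceeds $20.00, each month B ← (B·(1+r))·(1 − 0.05), i.e. B shrinks by the factor (1+r)·0.95 = 0.96077.
This holds for months 1–83. Entering month 84 the balance is $392.93; 5% of the post-interest balance is now below $20.00, so the flat $20.00 minimum applies from here.
From month 84 a fixed $20.00 at rate r clears $392.93 in 23 more payments. Total: 83 + 23 = 106 months.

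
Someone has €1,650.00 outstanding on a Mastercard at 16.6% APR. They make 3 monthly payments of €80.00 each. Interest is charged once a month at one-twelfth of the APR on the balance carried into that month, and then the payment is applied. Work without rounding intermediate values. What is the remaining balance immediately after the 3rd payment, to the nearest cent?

Monthly rate r = 16.6%/12 = 1.38333% = 0.0138333.
Each month: B ← B·(1+r) − €80.00.
Month 1: interest €22.83; balance after payment €1,592.83.
Month 2: interest €22.03; balance after payment €1,534.86.
Month 3: interest €21.23; balance after payment €1,476.09.

€1,476.09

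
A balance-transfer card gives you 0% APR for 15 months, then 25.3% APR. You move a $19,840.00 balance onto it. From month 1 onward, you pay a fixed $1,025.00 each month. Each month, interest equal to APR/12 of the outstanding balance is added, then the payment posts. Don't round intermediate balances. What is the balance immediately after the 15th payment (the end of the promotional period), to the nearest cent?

Promo months 1–15 at r₀ = 0%/12 = 0; months 16+ at r₁ = 25.3%/12 = 0.0210833.
After month 15 (no interest yet): B = $19,840.00 − 15·$1,025.00 = $4,465.00.

$4,465.00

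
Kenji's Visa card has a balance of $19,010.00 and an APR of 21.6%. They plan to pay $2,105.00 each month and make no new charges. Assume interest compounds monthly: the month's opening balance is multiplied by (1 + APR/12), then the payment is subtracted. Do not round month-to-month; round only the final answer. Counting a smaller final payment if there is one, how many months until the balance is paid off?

10 months

Monthly rate r = 21.6%/12 = 1.8% = 0.018.
Recurrence: B ← B·(1+r) − $2,105.00.
Month 1: interest $342.18; balance after payment $17,247.18.
Month 2: interest $310.45; balance after payment $15,452.63.
Closed form: n = −ln(1 − rB₀/P)/ln(1+r) = −ln(0.83744)/ln(1.018) ≈ 9.944, so the balance reaches zero during payment 10.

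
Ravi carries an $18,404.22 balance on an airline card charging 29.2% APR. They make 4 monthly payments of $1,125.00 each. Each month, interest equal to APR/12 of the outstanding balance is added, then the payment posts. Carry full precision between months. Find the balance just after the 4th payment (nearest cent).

$15,595.08

Monthly rate r = 29.2%/12 = 2.43333% = 0.0243333.
Each month: B ← B·(1+r) − $1,125.00.
Month 1: interest $447.84; balance after payment $17,727.06.
Month 2: interest $431.36; balance after payment $17,033.41.
Month 3: interest $414.48; balance after payment $16,322.89.
Month 4: interest $397.19; balance after payment $15,595.08.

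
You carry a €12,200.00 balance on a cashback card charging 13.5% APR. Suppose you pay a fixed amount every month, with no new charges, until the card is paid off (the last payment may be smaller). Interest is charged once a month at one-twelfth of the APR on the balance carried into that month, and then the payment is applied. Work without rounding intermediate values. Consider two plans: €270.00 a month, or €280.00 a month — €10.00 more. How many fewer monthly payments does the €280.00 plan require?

3 fewer payments

Monthly rate r = 13.5%/12 = 1.125% = 0.01125.
At €270.00/mo: n = ⌈−ln(1 − rB₀/P)/ln(1+r)⌉ = 64 payments (last €124.94); total interest = total paid − €12,200.00 = €4,934.94.
At €280.00/mo: 61 payments (last €61.92); total interest €4,661.92.
Payments saved = 64 − 61 = 3.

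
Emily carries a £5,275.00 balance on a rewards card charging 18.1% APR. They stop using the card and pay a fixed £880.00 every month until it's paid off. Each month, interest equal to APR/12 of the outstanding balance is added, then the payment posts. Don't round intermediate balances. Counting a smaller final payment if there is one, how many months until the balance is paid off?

Monthly rate r = 18.1%/12 = 1.50833% = 0.0150833.
Recurrence: B ← B·(1+r) − £880.00.
Month 1: interest £79.56; balance after payment £4,474.56.
Month 2: interest £67.49; balance after payment £3,662.06.
Closed form: n = −ln(1 − rB₀/P)/ln(1+r) = −ln(0.90959)/ln(1.01508) ≈ 6.330, so the balance reaches zero during payment 7.

7 payments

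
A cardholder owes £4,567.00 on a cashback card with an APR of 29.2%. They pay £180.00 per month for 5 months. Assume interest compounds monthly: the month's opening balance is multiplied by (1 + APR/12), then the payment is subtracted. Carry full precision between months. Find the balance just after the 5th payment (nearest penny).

£4,205.48

Monthly rate r = 29.2%/12 = 2.43333% = 0.0243333.
Each month: B ← B·(1+r) − £180.00.
Month 1: interest £111.13; balance after payment £4,498.13.
Month 2: interest £109.45; balance after payment £4,427.58.
Month 3: interest £107.74; balance after payment £4,355.32.
Month 4: interest £105.98; balance after payment £4,281.30.
Month 5: interest £104.18; balance after payment £4,205.48.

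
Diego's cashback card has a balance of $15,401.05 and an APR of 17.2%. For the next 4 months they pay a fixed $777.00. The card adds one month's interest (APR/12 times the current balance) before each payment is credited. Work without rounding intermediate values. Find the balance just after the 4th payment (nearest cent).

Monthly rate r = 17.2%/12 = 1.43333% = 0.0143333.
Each month: B ← B·(1+r) − $777.00.
Month 1: interest $220.75; balance after payment $14,844.80.
Month 2: interest $212.78; balance after payment $14,280.57.
Month 3: interest $204.69; balance after payment $13,708.26.
Month 4: interest $196.49; balance after payment $13,127.75.

$13,127.75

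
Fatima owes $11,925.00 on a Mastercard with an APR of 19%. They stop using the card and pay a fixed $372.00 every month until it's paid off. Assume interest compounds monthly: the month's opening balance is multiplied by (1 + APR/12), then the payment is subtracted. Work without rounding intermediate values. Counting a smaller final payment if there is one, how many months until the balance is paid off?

46 payments

Monthly rate r = 19%/12 = 1.58333% = 0.0158333.
Recurrence: B ← B·(1+r) − $372.00.
Month 1: interest $188.81; balance after payment $11,741.81.
Month 2: interest $185.91; balance after payment $11,555.72.
Closed form: n = −ln(1 − rB₀/P)/ln(1+r) = −ln(0.49244)/ln(1.01583) ≈ 45.093, so the balance reaches zero during payment 46.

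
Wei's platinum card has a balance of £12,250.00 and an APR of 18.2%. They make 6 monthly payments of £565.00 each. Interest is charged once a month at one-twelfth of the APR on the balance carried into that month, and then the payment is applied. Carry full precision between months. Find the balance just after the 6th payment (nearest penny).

Monthly rate r = 18.2%/12 = 1.51667% = 0.0151667.
Each month: B ← B·(1+r) − £565.00.
Month 1: interest £185.79; balance after payment £11,870.79.
Month 2: interest £180.04; balance after payment £11,485.83.
Month 3: interest £174.20; balance after payment £11,095.03.
Month 4: interest £168.27; balance after payment £10,698.31.
Month 5: interest £162.26; balance after payment £10,295.57.
Month 6: interest £156.15; balance after payment £9,886.72.

£9,886.72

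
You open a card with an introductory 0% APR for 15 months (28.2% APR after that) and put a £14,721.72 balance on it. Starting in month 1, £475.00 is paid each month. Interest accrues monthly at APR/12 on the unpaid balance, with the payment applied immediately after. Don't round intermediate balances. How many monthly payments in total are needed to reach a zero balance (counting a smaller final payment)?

Promo months 1–15 at r₀ = 0%/12 = 0; months 16+ at r₁ = 28.2%/12 = 0.0235.
After month 15 (no interest yet): B = £14,721.72 − 15·£475.00 = £7,596.72.
Then at r₁ with £475.00/mo: n₂ = −ln(1 − r₁·B/P)/ln(1+r₁) ≈ 20.29 → 21 more payments.

36 months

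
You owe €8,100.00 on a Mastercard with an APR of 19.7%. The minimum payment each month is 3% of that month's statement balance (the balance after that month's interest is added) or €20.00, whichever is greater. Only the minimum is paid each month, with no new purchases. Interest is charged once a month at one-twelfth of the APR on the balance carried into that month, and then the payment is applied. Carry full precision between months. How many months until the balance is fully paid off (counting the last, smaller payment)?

225 months

Monthly rate r = 19.7%/12 = 1.64167% = 0.0164167.
While 3% of the post-interest balance exceeds €20.00, each month B ← (B·(1+r))·(1 − 0.03), i.e. B shrinks by the factor (1+r)·0.97 = 0.98592.
This holds for months 1–178. Entering month 179 the balance is €649.58; 3% of the post-interest balance is now below €20.00, so the flat €20.00 minimum applies from here.
From month 179 a fixed €20.00 at rate r clears €649.58 in 47 more payments. Total: 178 + 47 = 225 months.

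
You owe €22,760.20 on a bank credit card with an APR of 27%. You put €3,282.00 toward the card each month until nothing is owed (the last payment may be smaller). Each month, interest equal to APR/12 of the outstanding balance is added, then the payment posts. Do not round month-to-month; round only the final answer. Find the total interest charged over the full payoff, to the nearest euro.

Monthly rate r = 27%/12 = 2.25% = 0.0225.
Payoff takes n = ⌈−ln(1 − rB₀/P)/ln(1+r)⌉ = ⌈7.624⌉ = 8 payments; the last is €2,057.23.
Total paid = 7·€3,282.00 + €2,057.23 = €25,031.23.
Total interest = total paid − principal = €25,031.23 − €22,760.20 = €2,271.03.

€2,271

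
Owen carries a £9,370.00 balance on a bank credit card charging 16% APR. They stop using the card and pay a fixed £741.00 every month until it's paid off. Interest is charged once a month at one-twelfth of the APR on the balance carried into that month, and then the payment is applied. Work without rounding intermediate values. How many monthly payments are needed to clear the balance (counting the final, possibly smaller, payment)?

Monthly rate r = 16%/12 = 1.33333% = 0.0133333.
Recurrence: B ← B·(1+r) − £741.00.
Month 1: interest £124.93; balance after payment £8,753.93.
Month 2: interest £116.72; balance after payment £8,129.65.
Closed form: n = −ln(1 − rB₀/P)/ln(1+r) = −ln(0.8314)/ln(1.01333) ≈ 13.941, so the balance reaches zero during payment 14.

14 payments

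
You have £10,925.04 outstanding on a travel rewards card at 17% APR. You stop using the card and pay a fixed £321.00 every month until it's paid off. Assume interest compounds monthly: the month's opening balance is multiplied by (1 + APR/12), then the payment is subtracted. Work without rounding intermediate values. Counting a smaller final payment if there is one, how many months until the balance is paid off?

47 months

Monthly rate r = 17%/12 = 1.41667% = 0.0141667.
Recurrence: B ← B·(1+r) − £321.00.
Month 1: interest £154.77; balance after payment £10,758.81.
Month 2: interest £152.42; balance after payment £10,590.23.
Closed form: n = −ln(1 − rB₀/P)/ln(1+r) = −ln(0.51785)/ln(1.01417) ≈ 46.781, so the balance reaches zero during payment 47.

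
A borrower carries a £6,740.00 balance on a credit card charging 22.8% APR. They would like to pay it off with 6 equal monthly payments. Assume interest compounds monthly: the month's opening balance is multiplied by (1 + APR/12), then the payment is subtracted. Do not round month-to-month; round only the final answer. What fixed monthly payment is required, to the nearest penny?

Monthly rate r = 22.8%/12 = 1.9% = 0.019.
Level-payment amortization: P = B₀·r / (1 − (1+r)^(−n)) = 6740.00·0.019 / (1 − 1.019^(−6)).
Denominator 1 − (1+r)^(−6) = 0.106787286.
P = 128.06 / 0.106787286 ≈ 1199.21.

£1,199.21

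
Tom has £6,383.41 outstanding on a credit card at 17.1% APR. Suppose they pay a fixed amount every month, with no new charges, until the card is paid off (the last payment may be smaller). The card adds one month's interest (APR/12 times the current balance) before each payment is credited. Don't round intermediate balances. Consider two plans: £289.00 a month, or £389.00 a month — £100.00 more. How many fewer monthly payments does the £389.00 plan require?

Monthly rate r = 17.1%/12 = 1.425% = 0.01425.
At £289.00/mo: n = ⌈−ln(1 − rB₀/P)/ln(1+r)⌉ = 27 payments (last £206.52); total interest = total paid − £6,383.41 = £1,337.11.
At £389.00/mo: 19 payments (last £321.34); total interest £939.93.
Payments saved = 27 − 19 = 8.

8 fewer payments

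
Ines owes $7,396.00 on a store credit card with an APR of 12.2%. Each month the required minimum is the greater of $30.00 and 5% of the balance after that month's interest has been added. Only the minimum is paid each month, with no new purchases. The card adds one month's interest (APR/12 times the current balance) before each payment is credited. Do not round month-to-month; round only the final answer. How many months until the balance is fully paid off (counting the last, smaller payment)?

Monthly rate r = 12.2%/12 = 1.01667% = 0.0101667.
While 5% of the post-interest balance exceeds $30.00, each month B ← (B·(1+r))·(1 − 0.05), i.e. B shrinks by the factor (1+r)·0.95 = 0.95966.
This holds for months 1–62. Entering month 63 the balance is $575.74; 5% of the post-interest balance is now below $30.00, so the flat $30.00 minimum applies from here.
From month 63 a fixed $30.00 at rate r clears $575.74 in 22 more payments. Total: 62 + 22 = 84 months.

84 months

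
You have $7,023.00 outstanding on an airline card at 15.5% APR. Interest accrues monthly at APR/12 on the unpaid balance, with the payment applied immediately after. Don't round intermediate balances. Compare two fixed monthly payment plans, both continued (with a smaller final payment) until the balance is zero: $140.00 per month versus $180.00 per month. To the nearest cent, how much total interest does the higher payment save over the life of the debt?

$1,555.18

Monthly rate r = 15.5%/12 = 1.29167% = 0.0129167.
At $140.00/mo: n = ⌈−ln(1 − rB₀/P)/ln(1+r)⌉ = 82 payments (last $48.71); total interest = total paid − $7,023.00 = $4,365.71.
At $180.00/mo: 55 payments (last $113.53); total interest $2,810.53.
Interest saved = $4,365.71 − $2,810.53 = $1,555.18.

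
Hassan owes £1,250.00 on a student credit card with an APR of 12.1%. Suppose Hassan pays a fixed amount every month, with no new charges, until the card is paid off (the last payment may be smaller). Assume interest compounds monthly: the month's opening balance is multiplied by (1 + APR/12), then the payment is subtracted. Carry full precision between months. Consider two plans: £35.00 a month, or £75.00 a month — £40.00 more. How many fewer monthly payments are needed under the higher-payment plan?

Monthly rate r = 12.1%/12 = 1.00833% = 0.0100833.
At £35.00/mo: n = ⌈−ln(1 − rB₀/P)/ln(1+r)⌉ = 45 payments (last £17.59); total interest = total paid − £1,250.00 = £307.59.
At £75.00/mo: 19 payments (last £25.49); total interest £125.49.
Payments saved = 45 − 19 = 26.

26 fewer payments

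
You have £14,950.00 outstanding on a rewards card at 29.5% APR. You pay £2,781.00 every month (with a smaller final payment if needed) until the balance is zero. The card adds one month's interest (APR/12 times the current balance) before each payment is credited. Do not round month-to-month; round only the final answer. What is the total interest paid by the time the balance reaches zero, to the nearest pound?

£1,285

Monthly rate r = 29.5%/12 = 2.45833% = 0.0245833.
Payoff takes n = ⌈−ln(1 − rB₀/P)/ln(1+r)⌉ = ⌈5.836⌉ = 6 payments; the last is £2,330.44.
Total paid = 5·£2,781.00 + £2,330.44 = £16,235.44.
Total interest = total paid − principal = £16,235.44 − £14,950.00 = £1,285.44.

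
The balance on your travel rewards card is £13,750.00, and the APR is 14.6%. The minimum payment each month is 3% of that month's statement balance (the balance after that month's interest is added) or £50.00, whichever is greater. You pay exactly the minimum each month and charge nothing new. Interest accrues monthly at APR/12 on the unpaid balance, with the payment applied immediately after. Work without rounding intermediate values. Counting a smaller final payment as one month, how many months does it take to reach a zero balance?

158 months

Monthly rate r = 14.6%/12 = 1.21667% = 0.0121667.
While 3% of the post-interest balance exceeds £50.00, each month B ← (B·(1+r))·(1 − 0.03), i.e. B shrinks by the factor (1+r)·0.97 = 0.9818.
This holds for months 1–116. Entering month 117 the balance is £1,633.28; 3% of the post-interest balance is now below £50.00, so the flat £50.00 minimum applies from here.
From month 117 a fixed £50.00 at rate r clears £1,633.28 in 42 more payments. Total: 116 + 42 = 158 months.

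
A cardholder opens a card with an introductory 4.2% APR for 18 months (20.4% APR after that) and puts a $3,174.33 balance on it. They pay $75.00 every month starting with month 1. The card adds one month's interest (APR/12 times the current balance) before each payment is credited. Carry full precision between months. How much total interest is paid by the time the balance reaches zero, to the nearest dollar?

$843

Promo months 1–18 at r₀ = 4.2%/12 = 0.0035; months 19+ at r₁ = 20.4%/12 = 0.017.
After month 18: iterate B ← B·(1+r₀) − $75.00 for 18 months → $1,989.45.
Then at r₁ with $75.00/mo: n₂ = −ln(1 − r₁·B/P)/ln(1+r₁) ≈ 35.57 → 36 more payments.
Total paid = 53·$75.00 + $42.66 = $4,017.66; interest = $4,017.66 − $3,174.33 = $843.33.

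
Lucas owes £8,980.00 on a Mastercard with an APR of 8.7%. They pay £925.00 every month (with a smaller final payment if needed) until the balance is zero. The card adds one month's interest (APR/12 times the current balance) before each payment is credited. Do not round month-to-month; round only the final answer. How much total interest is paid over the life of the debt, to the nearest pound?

£366

Monthly rate r = 8.7%/12 = 0.725% = 0.00725.
Payoff takes n = ⌈−ln(1 − rB₀/P)/ln(1+r)⌉ = ⌈10.103⌉ = 11 payments; the last is £95.70.
Total paid = 10·£925.00 + £95.70 = £9,345.70.
Total interest = total paid − principal = £9,345.70 − £8,980.00 = £365.70.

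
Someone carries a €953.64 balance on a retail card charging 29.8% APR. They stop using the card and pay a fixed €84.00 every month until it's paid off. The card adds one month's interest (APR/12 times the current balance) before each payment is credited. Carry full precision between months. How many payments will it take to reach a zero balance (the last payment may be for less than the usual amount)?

14 months

Monthly rate r = 29.8%/12 = 2.48333% = 0.0248333.
Recurrence: B ← B·(1+r) − €84.00.
Month 1: interest €23.68; balance after payment €893.32.
Month 2: interest €22.18; balance after payment €831.51.
Closed form: n = −ln(1 − rB₀/P)/ln(1+r) = −ln(0.71807)/ln(1.02483) ≈ 13.501, so the balance reaches zero during payment 14.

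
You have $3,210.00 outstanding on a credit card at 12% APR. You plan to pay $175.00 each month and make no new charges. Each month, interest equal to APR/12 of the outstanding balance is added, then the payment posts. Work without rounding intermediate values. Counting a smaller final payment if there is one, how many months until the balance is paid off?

Monthly rate r = 12%/12 = 1% = 0.01.
Recurrence: B ← B·(1+r) − $175.00.
Month 1: interest $32.10; balance after payment $3,067.10.
Month 2: interest $30.67; balance after payment $2,922.77.
Closed form: n = −ln(1 − rB₀/P)/ln(1+r) = −ln(0.81657)/ln(1.01) ≈ 20.365, so the balance reaches zero during payment 21.

21 months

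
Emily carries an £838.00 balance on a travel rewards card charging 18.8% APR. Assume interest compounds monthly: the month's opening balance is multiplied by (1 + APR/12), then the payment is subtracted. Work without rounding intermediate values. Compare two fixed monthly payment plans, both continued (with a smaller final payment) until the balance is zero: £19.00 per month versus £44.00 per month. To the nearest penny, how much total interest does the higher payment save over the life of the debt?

Monthly rate r = 18.8%/12 = 1.56667% = 0.0156667.
At £19.00/mo: n = ⌈−ln(1 − rB₀/P)/ln(1+r)⌉ = 76 payments (last £10.38); total interest = total paid − £838.00 = £597.38.
At £44.00/mo: 23 payments (last £35.06); total interest £165.06.
Interest saved = £597.38 − £165.06 = £432.32.

£432.32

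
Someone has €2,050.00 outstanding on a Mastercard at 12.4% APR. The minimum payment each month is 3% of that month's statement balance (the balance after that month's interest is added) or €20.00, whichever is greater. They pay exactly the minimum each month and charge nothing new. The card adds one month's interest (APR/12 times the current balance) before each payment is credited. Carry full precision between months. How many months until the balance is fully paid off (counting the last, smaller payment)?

97 months

Monthly rate r = 12.4%/12 = 1.03333% = 0.0103333.
While 3% of the post-interest balance exceeds €20.00, each month B ← (B·(1+r))·(1 − 0.03), i.e. B shrinks by the factor (1+r)·0.97 = 0.98002.
This holds for months 1–57. Entering month 58 the balance is €648.98; 3% of the post-interest balance is now below €20.00, so the flat €20.00 minimum applies from here.
From month 58 a fixed €20.00 at rate r clears €648.98 in 40 more payments. Total: 57 + 40 = 97 months.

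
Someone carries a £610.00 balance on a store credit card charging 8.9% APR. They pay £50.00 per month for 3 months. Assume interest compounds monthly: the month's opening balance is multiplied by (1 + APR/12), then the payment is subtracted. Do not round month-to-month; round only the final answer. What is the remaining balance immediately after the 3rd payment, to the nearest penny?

Monthly rate r = 8.9%/12 = 0.741667% = 0.00741667.
Each month: B ← B·(1+r) − £50.00.
Month 1: interest £4.52; balance after payment £564.52.
Month 2: interest £4.19; balance after payment £518.71.
Month 3: interest £3.85; balance after payment £472.56.

£472.56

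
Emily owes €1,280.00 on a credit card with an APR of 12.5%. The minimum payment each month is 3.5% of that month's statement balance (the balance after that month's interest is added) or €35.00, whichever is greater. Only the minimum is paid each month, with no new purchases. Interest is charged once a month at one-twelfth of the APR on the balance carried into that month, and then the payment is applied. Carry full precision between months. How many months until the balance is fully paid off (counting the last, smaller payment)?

44 months

Monthly rate r = 12.5%/12 = 1.04167% = 0.0104167.
While 3.5% of the post-interest balance exceeds €35.00, each month B ← (B·(1+r))·(1 − 0.035), i.e. B shrinks by the factor (1+r)·0.965 = 0.97505.
This holds for months 1–11. Entering month 12 the balance is €969.43; 3.5% of the post-interest balance is now below €35.00, so the flat €35.00 minimum applies from here.
From month 12 a fixed €35.00 at rate r clears €969.43 in 33 more payments. Total: 11 + 33 = 44 months.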